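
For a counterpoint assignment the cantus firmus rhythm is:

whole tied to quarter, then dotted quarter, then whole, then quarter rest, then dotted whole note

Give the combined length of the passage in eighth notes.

35

In eighth notes: whole tied to quarter (whole + quarter) = 10; dotted quarter = 3; whole = 8; quarter rest = 2; dotted whole note = 12.
Altogether 10 + 3 + 8 + 2 + 12 = 35 eighth notes.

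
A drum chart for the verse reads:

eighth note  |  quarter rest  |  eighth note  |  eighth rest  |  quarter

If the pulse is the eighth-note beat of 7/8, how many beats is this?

One eighth-note beat = 2 sixteenth notes.
In sixteenth notes: eighth note = 2; quarter rest = 4; eighth note = 2; eighth rest = 2; quarter = 4.
Altogether 2 + 4 + 2 + 2 + 4 = 14.
14 ÷ 2 = 7 beats.

7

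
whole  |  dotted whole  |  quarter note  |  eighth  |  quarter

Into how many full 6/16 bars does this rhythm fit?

One bar of 6/16 = 3 eighth notes.
Convert each value to eighth notes: whole = 8; dotted whole = 12; quarter note = 2; eighth = 1; quarter = 2.
Altogether 8 + 12 + 2 + 1 + 2 = 25.
25 ÷ 3 = 8 complete bars with 1 left over.

8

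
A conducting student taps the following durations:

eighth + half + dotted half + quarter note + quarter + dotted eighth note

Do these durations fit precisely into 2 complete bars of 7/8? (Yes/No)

No

One bar of 7/8 = 14 sixteenth notes, so 2 bars = 28.
Express everything in sixteenth notes: eighth = 2; half = 8; dotted half = 12; quarter note = 4; quarter = 4; dotted eighth note = 3.
Sum: 2 + 8 + 12 + 4 + 4 + 3 = 33.
33 exceeds 28, so the answer is No.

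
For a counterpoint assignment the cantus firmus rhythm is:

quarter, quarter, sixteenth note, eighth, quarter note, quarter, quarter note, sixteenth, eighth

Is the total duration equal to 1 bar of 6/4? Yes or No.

One bar of 6/4 = 24 sixteenth notes.
Express everything in sixteenth notes: quarter = 4; quarter = 4; sixteenth note = 1; eighth = 2; quarter note = 4; quarter = 4; quarter note = 4; sixteenth = 1; eighth = 2.
Altogether 4 + 4 + 1 + 2 + 4 + 4 + 4 + 1 + 2 = 26.
26 exceeds 24, so the answer is No.

No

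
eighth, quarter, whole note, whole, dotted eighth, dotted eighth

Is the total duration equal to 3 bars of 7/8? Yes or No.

One bar of 7/8 = 14 sixteenth notes, so 3 bars = 42.
Working in sixteenth notes: eighth = 2; quarter = 4; whole note = 16; whole = 16; dotted eighth = 3; dotted eighth = 3.
Altogether 2 + 4 + 16 + 16 + 3 + 3 = 44.
44 exceeds 42, so the answer is No.

No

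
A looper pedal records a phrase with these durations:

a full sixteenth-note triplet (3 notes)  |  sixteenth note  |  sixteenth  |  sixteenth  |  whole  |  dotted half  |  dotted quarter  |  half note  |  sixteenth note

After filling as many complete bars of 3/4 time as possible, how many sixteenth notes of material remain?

0

One bar of 3/4 = 12 sixteenth notes.
Express everything in sixteenth notes: a full sixteenth-note triplet (3 notes) (three triplet sixteenths span one eighth) = 2; sixteenth note = 1; sixteenth = 1; sixteenth = 1; whole = 16; dotted half = 12; dotted quarter = 6; half note = 8; sixteenth note = 1.
Altogether 2 + 1 + 1 + 1 + 16 + 12 + 6 + 8 + 1 = 48.
48 ÷ 12 = 4 complete bars with 0 sixteenth notes remaining.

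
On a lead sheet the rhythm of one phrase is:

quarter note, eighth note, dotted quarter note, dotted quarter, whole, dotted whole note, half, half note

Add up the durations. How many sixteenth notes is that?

74

Each duration in sixteenth notes: quarter note = 4; eighth note = 2; dotted quarter note = 6; dotted quarter = 6; whole = 16; dotted whole note = 24; half = 8; half note = 8.
Sum: 4 + 2 + 6 + 6 + 16 + 24 + 8 + 8 = 74 sixteenth notes.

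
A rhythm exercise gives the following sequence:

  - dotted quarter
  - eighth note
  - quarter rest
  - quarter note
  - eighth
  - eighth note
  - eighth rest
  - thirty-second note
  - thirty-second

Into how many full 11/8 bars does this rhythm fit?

One bar of 11/8 = 44 thirty-second notes.
Express everything in thirty-second notes: dotted quarter = 12; eighth note = 4; quarter rest = 8; quarter note = 8; eighth = 4; eighth note = 4; eighth rest = 4; thirty-second note = 1; thirty-second = 1.
Adding: 12 + 4 + 8 + 8 + 4 + 4 + 4 + 1 + 1 = 46.
46 ÷ 44 = 1 complete bar with 2 left over.

1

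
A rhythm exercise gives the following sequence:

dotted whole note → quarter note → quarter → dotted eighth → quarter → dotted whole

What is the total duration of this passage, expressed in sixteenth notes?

63

Working in sixteenth notes: dotted whole note = 24; quarter note = 4; quarter = 4; dotted eighth = 3; quarter = 4; dotted whole = 24.
Total: 24 + 4 + 4 + 3 + 4 + 24 = 63 sixteenth notes.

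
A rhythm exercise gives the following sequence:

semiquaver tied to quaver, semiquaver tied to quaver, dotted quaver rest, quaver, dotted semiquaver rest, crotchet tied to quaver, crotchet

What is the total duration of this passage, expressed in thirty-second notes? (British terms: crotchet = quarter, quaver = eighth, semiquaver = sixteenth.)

45

Working in thirty-second notes: semiquaver tied to quaver (semiquaver + quaver) = 6; semiquaver tied to quaver (semiquaver + quaver) = 6; dotted quaver rest = 6; quaver = 4; dotted semiquaver rest = 3; crotchet tied to quaver (crotchet + quaver) = 12; crotchet = 8.
Total: 6 + 6 + 6 + 4 + 3 + 12 + 8 = 45 thirty-second notes.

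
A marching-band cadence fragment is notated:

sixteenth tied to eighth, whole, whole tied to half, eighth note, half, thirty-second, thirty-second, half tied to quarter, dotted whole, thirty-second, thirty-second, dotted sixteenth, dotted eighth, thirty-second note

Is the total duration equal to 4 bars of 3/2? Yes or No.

Yes

One bar of 3/2 = 48 thirty-second notes, so 4 bars = 192.
Each duration in thirty-second notes: sixteenth tied to eighth (sixteenth + eighth) = 6; whole = 32; whole tied to half (whole + half) = 48; eighth note = 4; half = 16; thirty-second = 1; thirty-second = 1; half tied to quarter (half + quarter) = 24; dotted whole = 48; thirty-second = 1; thirty-second = 1; dotted sixteenth = 3; dotted eighth = 6; thirty-second note = 1.
Total: 6 + 32 + 48 + 4 + 16 + 1 + 1 + 24 + 48 + 1 + 1 + 3 + 6 + 1 = 192.
192 equals 192, so the answer is Yes.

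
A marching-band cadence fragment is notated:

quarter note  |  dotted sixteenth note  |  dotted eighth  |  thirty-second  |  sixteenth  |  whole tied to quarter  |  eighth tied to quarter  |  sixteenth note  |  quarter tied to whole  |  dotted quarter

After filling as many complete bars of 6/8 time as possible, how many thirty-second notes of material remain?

One bar of 6/8 = 24 thirty-second notes.
Convert each value to thirty-second notes: quarter note = 8; dotted sixteenth note = 3; dotted eighth = 6; thirty-second = 1; sixteenth = 2; whole tied to quarter (whole + quarter) = 40; eighth tied to quarter (eighth + quarter) = 12; sixteenth note = 2; quarter tied to whole (quarter + whole) = 40; dotted quarter = 12.
Total: 8 + 3 + 6 + 1 + 2 + 40 + 12 + 2 + 40 + 12 = 126.
126 ÷ 24 = 5 complete bars with 6 thirty-second notes remaining.

6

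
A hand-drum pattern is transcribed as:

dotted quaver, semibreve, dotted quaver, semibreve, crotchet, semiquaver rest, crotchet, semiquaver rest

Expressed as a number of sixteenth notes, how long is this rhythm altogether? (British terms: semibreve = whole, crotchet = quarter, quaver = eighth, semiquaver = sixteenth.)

Each duration in sixteenth notes: dotted quaver = 3; semibreve = 16; dotted quaver = 3; semibreve = 16; crotchet = 4; semiquaver rest = 1; crotchet = 4; semiquaver rest = 1.
Total: 3 + 16 + 3 + 16 + 4 + 1 + 4 + 1 = 48 sixteenth notes.

48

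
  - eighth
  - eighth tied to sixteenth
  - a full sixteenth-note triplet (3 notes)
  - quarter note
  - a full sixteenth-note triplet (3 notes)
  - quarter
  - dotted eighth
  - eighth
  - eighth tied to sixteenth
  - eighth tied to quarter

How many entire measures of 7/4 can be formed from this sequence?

One bar of 7/4 = 28 sixteenth notes.
Express everything in sixteenth notes: eighth = 2; eighth tied to sixteenth (eighth + sixteenth) = 3; a full sixteenth-note triplet (3 notes) (three triplet sixteenths span one eighth) = 2; quarter note = 4; a full sixteenth-note triplet (3 notes) (three triplet sixteenths span one eighth) = 2; quarter = 4; dotted eighth = 3; eighth = 2; eighth tied to sixteenth (eighth + sixteenth) = 3; eighth tied to quarter (eighth + quarter) = 6.
Sum: 2 + 3 + 2 + 4 + 2 + 4 + 3 + 2 + 3 + 6 = 31.
31 ÷ 28 = 1 complete bar with 3 left over.

1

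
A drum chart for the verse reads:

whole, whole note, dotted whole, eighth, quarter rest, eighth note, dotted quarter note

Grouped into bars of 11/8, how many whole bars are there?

One bar of 11/8 = 11 eighth notes.
Express everything in eighth notes: whole = 8; whole note = 8; dotted whole = 12; eighth = 1; quarter rest = 2; eighth note = 1; dotted quarter note = 3.
Altogether 8 + 8 + 12 + 1 + 2 + 1 + 3 = 35.
35 ÷ 11 = 3 complete bars with 2 left over.

3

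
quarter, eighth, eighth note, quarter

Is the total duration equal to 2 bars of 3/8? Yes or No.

Yes

One bar of 3/8 = 3 eighth notes, so 2 bars = 6.
Each duration in eighth notes: quarter = 2; eighth = 1; eighth note = 1; quarter = 2.
Total: 2 + 1 + 1 + 2 = 6.
6 equals 6, so the answer is Yes.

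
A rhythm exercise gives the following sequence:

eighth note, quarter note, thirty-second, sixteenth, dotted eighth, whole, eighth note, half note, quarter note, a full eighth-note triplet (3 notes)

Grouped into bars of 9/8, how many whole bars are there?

2

One bar of 9/8 = 36 thirty-second notes.
Working in thirty-second notes: eighth note = 4; quarter note = 8; thirty-second = 1; sixteenth = 2; dotted eighth = 6; whole = 32; eighth note = 4; half note = 16; quarter note = 8; a full eighth-note triplet (3 notes) (three triplet eighths span one quarter) = 8.
Sum: 4 + 8 + 1 + 2 + 6 + 32 + 4 + 16 + 8 + 8 = 89.
89 ÷ 36 = 2 complete bars with 17 left over.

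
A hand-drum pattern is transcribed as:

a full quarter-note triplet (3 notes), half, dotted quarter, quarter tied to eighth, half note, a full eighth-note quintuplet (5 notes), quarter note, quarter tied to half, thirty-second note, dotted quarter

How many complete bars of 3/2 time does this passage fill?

One bar of 3/2 = 48 thirty-second notes.
Convert each value to thirty-second notes: a full quarter-note triplet (3 notes) (three triplet quarters span one half) = 16; half = 16; dotted quarter = 12; quarter tied to eighth (quarter + eighth) = 12; half note = 16; a full eighth-note quintuplet (5 notes) (five quintuplet eighths span one half) = 16; quarter note = 8; quarter tied to half (quarter + half) = 24; thirty-second note = 1; dotted quarter = 12.
Altogether 16 + 16 + 12 + 12 + 16 + 16 + 8 + 24 + 1 + 12 = 133.
133 ÷ 48 = 2 complete bars with 37 left over.

2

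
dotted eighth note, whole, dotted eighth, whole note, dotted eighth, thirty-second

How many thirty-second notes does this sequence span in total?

Each duration in thirty-second notes: dotted eighth note = 6; whole = 32; dotted eighth = 6; whole note = 32; dotted eighth = 6; thirty-second = 1.
Altogether 6 + 32 + 6 + 32 + 6 + 1 = 83 thirty-second notes.

83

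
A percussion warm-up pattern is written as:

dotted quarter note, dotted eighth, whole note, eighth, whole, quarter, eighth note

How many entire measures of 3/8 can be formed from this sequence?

8

One bar of 3/8 = 6 sixteenth notes.
Working in sixteenth notes: dotted quarter note = 6; dotted eighth = 3; whole note = 16; eighth = 2; whole = 16; quarter = 4; eighth note = 2.
Altogether 6 + 3 + 16 + 2 + 16 + 4 + 2 = 49.
49 ÷ 6 = 8 complete bars with 1 left over.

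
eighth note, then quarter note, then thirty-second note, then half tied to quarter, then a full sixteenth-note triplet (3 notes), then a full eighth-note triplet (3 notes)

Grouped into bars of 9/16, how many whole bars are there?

2

One bar of 9/16 = 18 thirty-second notes.
In thirty-second notes: eighth note = 4; quarter note = 8; thirty-second note = 1; half tied to quarter (half + quarter) = 24; a full sixteenth-note triplet (3 notes) (three triplet sixteenths span one eighth) = 4; a full eighth-note triplet (3 notes) (three triplet eighths span one quarter) = 8.
Sum: 4 + 8 + 1 + 24 + 4 + 8 = 49.
49 ÷ 18 = 2 complete bars with 13 left over.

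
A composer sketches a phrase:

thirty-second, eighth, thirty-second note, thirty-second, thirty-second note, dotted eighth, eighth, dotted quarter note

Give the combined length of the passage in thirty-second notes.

30

Working in thirty-second notes: thirty-second = 1; eighth = 4; thirty-second note = 1; thirty-second = 1; thirty-second note = 1; dotted eighth = 6; eighth = 4; dotted quarter note = 12.
Adding: 1 + 4 + 1 + 1 + 1 + 6 + 4 + 12 = 30 thirty-second notes.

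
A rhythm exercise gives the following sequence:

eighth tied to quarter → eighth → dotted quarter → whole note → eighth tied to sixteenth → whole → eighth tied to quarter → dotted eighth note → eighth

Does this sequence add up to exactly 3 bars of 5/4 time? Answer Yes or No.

One bar of 5/4 = 20 sixteenth notes, so 3 bars = 60.
Each duration in sixteenth notes: eighth tied to quarter (eighth + quarter) = 6; eighth = 2; dotted quarter = 6; whole note = 16; eighth tied to sixteenth (eighth + sixteenth) = 3; whole = 16; eighth tied to quarter (eighth + quarter) = 6; dotted eighth note = 3; eighth = 2.
Altogether 6 + 2 + 6 + 16 + 3 + 16 + 6 + 3 + 2 = 60.
60 equals 60, so the answer is Yes.

Yes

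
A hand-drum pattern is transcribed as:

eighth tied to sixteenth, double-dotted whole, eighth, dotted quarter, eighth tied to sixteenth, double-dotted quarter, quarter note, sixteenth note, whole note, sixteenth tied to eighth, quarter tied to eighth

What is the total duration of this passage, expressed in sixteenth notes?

Working in sixteenth notes: eighth tied to sixteenth (eighth + sixteenth) = 3; double-dotted whole = 28; eighth = 2; dotted quarter = 6; eighth tied to sixteenth (eighth + sixteenth) = 3; double-dotted quarter = 7; quarter note = 4; sixteenth note = 1; whole note = 16; sixteenth tied to eighth (sixteenth + eighth) = 3; quarter tied to eighth (quarter + eighth) = 6.
Sum: 3 + 28 + 2 + 6 + 3 + 7 + 4 + 1 + 16 + 3 + 6 = 79 sixteenth notes.

79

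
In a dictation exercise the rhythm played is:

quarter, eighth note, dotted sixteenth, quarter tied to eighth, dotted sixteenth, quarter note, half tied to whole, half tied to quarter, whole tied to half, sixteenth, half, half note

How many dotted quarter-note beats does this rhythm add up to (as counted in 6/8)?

One dotted quarter-note beat = 12 thirty-second notes.
In thirty-second notes: quarter = 8; eighth note = 4; dotted sixteenth = 3; quarter tied to eighth (quarter + eighth) = 12; dotted sixteenth = 3; quarter note = 8; half tied to whole (half + whole) = 48; half tied to quarter (half + quarter) = 24; whole tied to half (whole + half) = 48; sixteenth = 2; half = 16; half note = 16.
Adding: 8 + 4 + 3 + 12 + 3 + 8 + 48 + 24 + 48 + 2 + 16 + 16 = 192.
192 ÷ 12 = 16 beats.

16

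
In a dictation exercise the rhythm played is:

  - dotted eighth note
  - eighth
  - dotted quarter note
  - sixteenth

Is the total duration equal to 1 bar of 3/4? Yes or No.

One bar of 3/4 = 12 sixteenth notes.
Each duration in sixteenth notes: dotted eighth note = 3; eighth = 2; dotted quarter note = 6; sixteenth = 1.
Altogether 3 + 2 + 6 + 1 = 12.
12 equals 12, so the answer is Yes.

Yes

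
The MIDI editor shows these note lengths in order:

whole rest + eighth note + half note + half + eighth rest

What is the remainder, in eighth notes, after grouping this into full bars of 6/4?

6

One bar of 6/4 = 12 eighth notes.
Each duration in eighth notes: whole rest = 8; eighth note = 1; half note = 4; half = 4; eighth rest = 1.
Sum: 8 + 1 + 4 + 4 + 1 = 18.
18 ÷ 12 = 1 complete bar with 6 eighth notes remaining.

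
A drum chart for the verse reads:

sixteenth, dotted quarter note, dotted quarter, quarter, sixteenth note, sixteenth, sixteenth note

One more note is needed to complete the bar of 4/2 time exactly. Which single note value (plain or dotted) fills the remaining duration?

The bar of 4/2 = 32 sixteenth notes.
Express everything in sixteenth notes: sixteenth = 1; dotted quarter note = 6; dotted quarter = 6; quarter = 4; sixteenth note = 1; sixteenth = 1; sixteenth note = 1.
Altogether 1 + 6 + 6 + 4 + 1 + 1 + 1 = 20.
Remaining: 32 − 20 = 12 sixteenth notes, which is a dotted half note.

dotted half note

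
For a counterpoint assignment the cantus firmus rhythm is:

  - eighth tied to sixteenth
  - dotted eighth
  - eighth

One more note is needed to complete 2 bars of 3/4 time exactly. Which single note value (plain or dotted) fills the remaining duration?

whole note

2 bars of 3/4 = 24 sixteenth notes.
Express everything in sixteenth notes: eighth tied to sixteenth (eighth + sixteenth) = 3; dotted eighth = 3; eighth = 2.
Total: 3 + 3 + 2 = 8.
Remaining: 24 − 8 = 16 sixteenth notes, which is a whole note.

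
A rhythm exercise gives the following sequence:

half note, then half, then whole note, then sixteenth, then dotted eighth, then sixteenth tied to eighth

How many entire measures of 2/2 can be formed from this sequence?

One bar of 2/2 = 16 sixteenth notes.
Each duration in sixteenth notes: half note = 8; half = 8; whole note = 16; sixteenth = 1; dotted eighth = 3; sixteenth tied to eighth (sixteenth + eighth) = 3.
Adding: 8 + 8 + 16 + 1 + 3 + 3 = 39.
39 ÷ 16 = 2 complete bars with 7 left over.

2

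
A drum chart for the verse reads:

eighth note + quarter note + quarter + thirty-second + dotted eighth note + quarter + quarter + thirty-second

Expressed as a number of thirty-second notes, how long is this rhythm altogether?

44

Each duration in thirty-second notes: eighth note = 4; quarter note = 8; quarter = 8; thirty-second = 1; dotted eighth note = 6; quarter = 8; quarter = 8; thirty-second = 1.
Adding: 4 + 8 + 8 + 1 + 6 + 8 + 8 + 1 = 44 thirty-second notes.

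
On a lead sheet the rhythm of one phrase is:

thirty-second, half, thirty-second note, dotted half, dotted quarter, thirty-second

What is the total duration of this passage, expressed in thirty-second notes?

Convert each value to thirty-second notes: thirty-second = 1; half = 16; thirty-second note = 1; dotted half = 24; dotted quarter = 12; thirty-second = 1.
Total: 1 + 16 + 1 + 24 + 12 + 1 = 55 thirty-second notes.

55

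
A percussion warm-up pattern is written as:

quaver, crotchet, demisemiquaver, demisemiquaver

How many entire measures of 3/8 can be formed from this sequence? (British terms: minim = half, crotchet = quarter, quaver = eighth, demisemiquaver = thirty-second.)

1

One bar of 3/8 = 12 thirty-second notes.
Convert each value to thirty-second notes: quaver = 4; crotchet = 8; demisemiquaver = 1; demisemiquaver = 1.
Total: 4 + 8 + 1 + 1 = 14.
14 ÷ 12 = 1 complete bar with 2 left over.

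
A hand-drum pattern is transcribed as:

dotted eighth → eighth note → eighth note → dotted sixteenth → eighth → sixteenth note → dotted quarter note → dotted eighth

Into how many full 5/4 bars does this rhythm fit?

One bar of 5/4 = 40 thirty-second notes.
In thirty-second notes: dotted eighth = 6; eighth note = 4; eighth note = 4; dotted sixteenth = 3; eighth = 4; sixteenth note = 2; dotted quarter note = 12; dotted eighth = 6.
Total: 6 + 4 + 4 + 3 + 4 + 2 + 12 + 6 = 41.
41 ÷ 40 = 1 complete bar with 1 left over.

1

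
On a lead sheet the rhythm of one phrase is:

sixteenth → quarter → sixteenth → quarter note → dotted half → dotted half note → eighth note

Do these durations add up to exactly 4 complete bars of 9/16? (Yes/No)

One bar of 9/16 = 9 sixteenth notes, so 4 bars = 36.
Convert each value to sixteenth notes: sixteenth = 1; quarter = 4; sixteenth = 1; quarter note = 4; dotted half = 12; dotted half note = 12; eighth note = 2.
Altogether 1 + 4 + 1 + 4 + 12 + 12 + 2 = 36.
36 equals 36, so the answer is Yes.

Yes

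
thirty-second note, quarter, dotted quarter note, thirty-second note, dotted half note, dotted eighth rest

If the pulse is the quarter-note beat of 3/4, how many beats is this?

One quarter-note beat = 8 thirty-second notes.
Express everything in thirty-second notes: thirty-second note = 1; quarter = 8; dotted quarter note = 12; thirty-second note = 1; dotted half note = 24; dotted eighth rest = 6.
Altogether 1 + 8 + 12 + 1 + 24 + 6 = 52.
52 ÷ 8 = 6.5 beats.

6.5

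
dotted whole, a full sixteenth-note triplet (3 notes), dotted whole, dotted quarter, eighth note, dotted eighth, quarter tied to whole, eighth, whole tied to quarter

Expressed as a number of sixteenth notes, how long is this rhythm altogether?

103

Convert each value to sixteenth notes: dotted whole = 24; a full sixteenth-note triplet (3 notes) (three triplet sixteenths span one eighth) = 2; dotted whole = 24; dotted quarter = 6; eighth note = 2; dotted eighth = 3; quarter tied to whole (quarter + whole) = 20; eighth = 2; whole tied to quarter (whole + quarter) = 20.
Sum: 24 + 2 + 24 + 6 + 2 + 3 + 20 + 2 + 20 = 103 sixteenth notes.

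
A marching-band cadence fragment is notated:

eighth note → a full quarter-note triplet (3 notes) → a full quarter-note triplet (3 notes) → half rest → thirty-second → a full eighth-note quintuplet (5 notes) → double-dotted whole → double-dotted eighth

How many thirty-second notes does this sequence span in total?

132

Each duration in thirty-second notes: eighth note = 4; a full quarter-note triplet (3 notes) (three triplet quarters span one half) = 16; a full quarter-note triplet (3 notes) (three triplet quarters span one half) = 16; half rest = 16; thirty-second = 1; a full eighth-note quintuplet (5 notes) (five quintuplet eighths span one half) = 16; double-dotted whole = 56; double-dotted eighth = 7.
Altogether 4 + 16 + 16 + 16 + 1 + 16 + 56 + 7 = 132 thirty-second notes.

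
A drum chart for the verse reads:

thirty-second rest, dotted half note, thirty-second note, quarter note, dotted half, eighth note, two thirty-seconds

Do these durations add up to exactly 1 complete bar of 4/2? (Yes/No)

One bar of 4/2 = 64 thirty-second notes.
Express everything in thirty-second notes: thirty-second rest = 1; dotted half note = 24; thirty-second note = 1; quarter note = 8; dotted half = 24; eighth note = 4; thirty-second = 1; thirty-second = 1.
Altogether 1 + 24 + 1 + 8 + 24 + 4 + 1 + 1 = 64.
64 equals 64, so the answer is Yes.

Yes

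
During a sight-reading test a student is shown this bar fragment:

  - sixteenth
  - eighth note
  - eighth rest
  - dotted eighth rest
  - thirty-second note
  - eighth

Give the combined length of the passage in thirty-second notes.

21

Each duration in thirty-second notes: sixteenth = 2; eighth note = 4; eighth rest = 4; dotted eighth rest = 6; thirty-second note = 1; eighth = 4.
Total: 2 + 4 + 4 + 6 + 1 + 4 = 21 thirty-second notes.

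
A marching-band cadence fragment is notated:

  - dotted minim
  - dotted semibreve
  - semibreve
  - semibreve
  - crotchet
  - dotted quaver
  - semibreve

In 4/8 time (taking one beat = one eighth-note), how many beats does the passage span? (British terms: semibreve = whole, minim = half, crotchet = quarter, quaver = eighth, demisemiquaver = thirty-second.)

One eighth-note beat = 2 sixteenth notes.
Convert each value to sixteenth notes: dotted minim = 12; dotted semibreve = 24; semibreve = 16; semibreve = 16; crotchet = 4; dotted quaver = 3; semibreve = 16.
Adding: 12 + 24 + 16 + 16 + 4 + 3 + 16 = 91.
91 ÷ 2 = 45.5 beats.

45.5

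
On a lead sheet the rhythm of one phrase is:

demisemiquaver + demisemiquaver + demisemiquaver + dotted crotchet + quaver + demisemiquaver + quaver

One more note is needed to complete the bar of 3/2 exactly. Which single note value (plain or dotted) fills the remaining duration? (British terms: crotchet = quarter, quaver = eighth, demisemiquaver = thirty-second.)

The bar of 3/2 = 48 thirty-second notes.
Each duration in thirty-second notes: demisemiquaver = 1; demisemiquaver = 1; demisemiquaver = 1; dotted crotchet = 12; quaver = 4; demisemiquaver = 1; quaver = 4.
Adding: 1 + 1 + 1 + 12 + 4 + 1 + 4 = 24.
Remaining: 48 − 24 = 24 thirty-second notes, which is a dotted half note.

dotted half note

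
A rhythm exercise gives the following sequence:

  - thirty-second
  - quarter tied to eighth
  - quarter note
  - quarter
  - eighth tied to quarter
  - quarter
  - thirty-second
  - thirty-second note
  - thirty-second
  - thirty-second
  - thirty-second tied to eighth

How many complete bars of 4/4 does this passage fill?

One bar of 4/4 = 32 thirty-second notes.
Express everything in thirty-second notes: thirty-second = 1; quarter tied to eighth (quarter + eighth) = 12; quarter note = 8; quarter = 8; eighth tied to quarter (eighth + quarter) = 12; quarter = 8; thirty-second = 1; thirty-second note = 1; thirty-second = 1; thirty-second = 1; thirty-second tied to eighth (thirty-second + eighth) = 5.
Sum: 1 + 12 + 8 + 8 + 12 + 8 + 1 + 1 + 1 + 1 + 5 = 58.
58 ÷ 32 = 1 complete bar with 26 left over.

1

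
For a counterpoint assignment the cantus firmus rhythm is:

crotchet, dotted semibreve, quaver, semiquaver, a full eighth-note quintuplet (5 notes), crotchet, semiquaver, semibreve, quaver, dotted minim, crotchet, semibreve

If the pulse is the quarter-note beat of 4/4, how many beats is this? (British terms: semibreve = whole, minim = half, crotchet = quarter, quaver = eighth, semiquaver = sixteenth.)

23.5

One quarter-note beat = 4 sixteenth notes.
Working in sixteenth notes: crotchet = 4; dotted semibreve = 24; quaver = 2; semiquaver = 1; a full eighth-note quintuplet (5 notes) (five quintuplet eighths span one half) = 8; crotchet = 4; semiquaver = 1; semibreve = 16; quaver = 2; dotted minim = 12; crotchet = 4; semibreve = 16.
Total: 4 + 24 + 2 + 1 + 8 + 4 + 1 + 16 + 2 + 12 + 4 + 16 = 94.
94 ÷ 4 = 23.5 beats.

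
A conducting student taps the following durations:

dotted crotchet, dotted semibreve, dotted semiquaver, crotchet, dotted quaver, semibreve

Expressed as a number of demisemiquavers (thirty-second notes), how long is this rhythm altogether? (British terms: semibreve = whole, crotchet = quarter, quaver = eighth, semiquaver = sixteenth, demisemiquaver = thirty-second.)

Working in thirty-second notes: dotted crotchet = 12; dotted semibreve = 48; dotted semiquaver = 3; crotchet = 8; dotted quaver = 6; semibreve = 32.
Sum: 12 + 48 + 3 + 8 + 6 + 32 = 109 thirty-second notes.

109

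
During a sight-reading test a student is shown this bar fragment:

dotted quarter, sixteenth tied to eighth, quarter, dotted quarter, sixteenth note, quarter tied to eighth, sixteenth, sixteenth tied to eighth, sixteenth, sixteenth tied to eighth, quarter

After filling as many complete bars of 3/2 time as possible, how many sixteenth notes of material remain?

14

One bar of 3/2 = 24 sixteenth notes.
In sixteenth notes: dotted quarter = 6; sixteenth tied to eighth (sixteenth + eighth) = 3; quarter = 4; dotted quarter = 6; sixteenth note = 1; quarter tied to eighth (quarter + eighth) = 6; sixteenth = 1; sixteenth tied to eighth (sixteenth + eighth) = 3; sixteenth = 1; sixteenth tied to eighth (sixteenth + eighth) = 3; quarter = 4.
Sum: 6 + 3 + 4 + 6 + 1 + 6 + 1 + 3 + 1 + 3 + 4 = 38.
38 ÷ 24 = 1 complete bar with 14 sixteenth notes remaining.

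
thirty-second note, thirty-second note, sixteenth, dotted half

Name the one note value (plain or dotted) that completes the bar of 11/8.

The bar of 11/8 = 44 thirty-second notes.
Express everything in thirty-second notes: thirty-second note = 1; thirty-second note = 1; sixteenth = 2; dotted half = 24.
Altogether 1 + 1 + 2 + 24 = 28.
Remaining: 44 − 28 = 16 thirty-second notes, which is a half note.

half note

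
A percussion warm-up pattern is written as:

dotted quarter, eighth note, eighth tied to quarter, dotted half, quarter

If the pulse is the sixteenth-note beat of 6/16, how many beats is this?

One sixteenth-note beat = 2 thirty-second notes.
Working in thirty-second notes: dotted quarter = 12; eighth note = 4; eighth tied to quarter (eighth + quarter) = 12; dotted half = 24; quarter = 8.
Total: 12 + 4 + 12 + 24 + 8 = 60.
60 ÷ 2 = 30 beats.

30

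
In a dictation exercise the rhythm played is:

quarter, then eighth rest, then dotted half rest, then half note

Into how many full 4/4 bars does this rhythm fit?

One bar of 4/4 = 8 eighth notes.
In eighth notes: quarter = 2; eighth rest = 1; dotted half rest = 6; half note = 4.
Sum: 2 + 1 + 6 + 4 = 13.
13 ÷ 8 = 1 complete bar with 5 left over.

1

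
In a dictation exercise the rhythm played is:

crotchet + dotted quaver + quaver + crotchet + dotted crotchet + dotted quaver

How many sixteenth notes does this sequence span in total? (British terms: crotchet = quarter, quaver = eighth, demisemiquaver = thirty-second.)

22

Working in sixteenth notes: crotchet = 4; dotted quaver = 3; quaver = 2; crotchet = 4; dotted crotchet = 6; dotted quaver = 3.
Altogether 4 + 3 + 2 + 4 + 6 + 3 = 22 sixteenth notes.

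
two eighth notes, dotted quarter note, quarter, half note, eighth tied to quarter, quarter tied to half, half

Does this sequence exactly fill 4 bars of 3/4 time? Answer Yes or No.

Yes

One bar of 3/4 = 6 eighth notes, so 4 bars = 24.
Express everything in eighth notes: eighth note = 1; eighth note = 1; dotted quarter note = 3; quarter = 2; half note = 4; eighth tied to quarter (eighth + quarter) = 3; quarter tied to half (quarter + half) = 6; half = 4.
Total: 1 + 1 + 3 + 2 + 4 + 3 + 6 + 4 = 24.
24 equals 24, so the answer is Yes.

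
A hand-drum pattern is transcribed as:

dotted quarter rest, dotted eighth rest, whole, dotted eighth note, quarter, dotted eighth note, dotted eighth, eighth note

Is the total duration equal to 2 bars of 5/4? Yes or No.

Yes

One bar of 5/4 = 20 sixteenth notes, so 2 bars = 40.
Express everything in sixteenth notes: dotted quarter rest = 6; dotted eighth rest = 3; whole = 16; dotted eighth note = 3; quarter = 4; dotted eighth note = 3; dotted eighth = 3; eighth note = 2.
Adding: 6 + 3 + 16 + 3 + 4 + 3 + 3 + 2 = 40.
40 equals 40, so the answer is Yes.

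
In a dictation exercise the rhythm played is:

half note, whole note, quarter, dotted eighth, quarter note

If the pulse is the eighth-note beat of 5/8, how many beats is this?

17.5

One eighth-note beat = 2 sixteenth notes.
In sixteenth notes: half note = 8; whole note = 16; quarter = 4; dotted eighth = 3; quarter note = 4.
Altogether 8 + 16 + 4 + 3 + 4 = 35.
35 ÷ 2 = 17.5 beats.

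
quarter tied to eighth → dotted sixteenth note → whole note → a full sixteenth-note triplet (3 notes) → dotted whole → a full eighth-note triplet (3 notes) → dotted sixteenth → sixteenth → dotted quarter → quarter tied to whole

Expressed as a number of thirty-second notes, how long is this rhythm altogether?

In thirty-second notes: quarter tied to eighth (quarter + eighth) = 12; dotted sixteenth note = 3; whole note = 32; a full sixteenth-note triplet (3 notes) (three triplet sixteenths span one eighth) = 4; dotted whole = 48; a full eighth-note triplet (3 notes) (three triplet eighths span one quarter) = 8; dotted sixteenth = 3; sixteenth = 2; dotted quarter = 12; quarter tied to whole (quarter + whole) = 40.
Sum: 12 + 3 + 32 + 4 + 48 + 8 + 3 + 2 + 12 + 40 = 164 thirty-second notes.

164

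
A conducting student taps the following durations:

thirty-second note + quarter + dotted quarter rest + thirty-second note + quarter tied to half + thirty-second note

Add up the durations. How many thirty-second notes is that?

47

In thirty-second notes: thirty-second note = 1; quarter = 8; dotted quarter rest = 12; thirty-second note = 1; quarter tied to half (quarter + half) = 24; thirty-second note = 1.
Sum: 1 + 8 + 12 + 1 + 24 + 1 = 47 thirty-second notes.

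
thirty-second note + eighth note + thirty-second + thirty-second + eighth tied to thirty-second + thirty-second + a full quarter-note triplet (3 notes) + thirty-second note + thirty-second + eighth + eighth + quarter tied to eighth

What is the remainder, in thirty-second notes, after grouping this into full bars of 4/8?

One bar of 4/8 = 16 thirty-second notes.
In thirty-second notes: thirty-second note = 1; eighth note = 4; thirty-second = 1; thirty-second = 1; eighth tied to thirty-second (eighth + thirty-second) = 5; thirty-second = 1; a full quarter-note triplet (3 notes) (three triplet quarters span one half) = 16; thirty-second note = 1; thirty-second = 1; eighth = 4; eighth = 4; quarter tied to eighth (quarter + eighth) = 12.
Total: 1 + 4 + 1 + 1 + 5 + 1 + 16 + 1 + 1 + 4 + 4 + 12 = 51.
51 ÷ 16 = 3 complete bars with 3 thirty-second notes remaining.

3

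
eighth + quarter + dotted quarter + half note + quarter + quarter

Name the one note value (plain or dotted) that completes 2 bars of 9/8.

half note

2 bars of 9/8 = 18 eighth notes.
In eighth notes: eighth = 1; quarter = 2; dotted quarter = 3; half note = 4; quarter = 2; quarter = 2.
Adding: 1 + 2 + 3 + 4 + 2 + 2 = 14.
Remaining: 18 − 14 = 4 eighth notes, which is a half note.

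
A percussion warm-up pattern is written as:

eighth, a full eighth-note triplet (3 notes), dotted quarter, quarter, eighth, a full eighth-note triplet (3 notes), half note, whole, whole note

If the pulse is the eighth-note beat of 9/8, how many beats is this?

31

One eighth-note beat = 2 sixteenth notes.
Express everything in sixteenth notes: eighth = 2; a full eighth-note triplet (3 notes) (three triplet eighths span one quarter) = 4; dotted quarter = 6; quarter = 4; eighth = 2; a full eighth-note triplet (3 notes) (three triplet eighths span one quarter) = 4; half note = 8; whole = 16; whole note = 16.
Total: 2 + 4 + 6 + 4 + 2 + 4 + 8 + 16 + 16 = 62.
62 ÷ 2 = 31 beats.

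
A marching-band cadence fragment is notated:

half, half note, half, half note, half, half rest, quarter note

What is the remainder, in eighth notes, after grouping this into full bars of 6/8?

One bar of 6/8 = 3 quarter notes.
Express everything in quarter notes: half = 2; half note = 2; half = 2; half note = 2; half = 2; half rest = 2; quarter note = 1.
Adding: 2 + 2 + 2 + 2 + 2 + 2 + 1 = 13.
13 ÷ 3 = 4 complete bars with 1 quarter note remaining = 2 eighth notes.

2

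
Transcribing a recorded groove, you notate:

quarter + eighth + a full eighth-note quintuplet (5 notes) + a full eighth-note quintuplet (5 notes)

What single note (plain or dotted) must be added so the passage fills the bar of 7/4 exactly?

dotted quarter note

The bar of 7/4 = 14 eighth notes.
Convert each value to eighth notes: quarter = 2; eighth = 1; a full eighth-note quintuplet (5 notes) (five quintuplet eighths span one half) = 4; a full eighth-note quintuplet (5 notes) (five quintuplet eighths span one half) = 4.
Total: 2 + 1 + 4 + 4 = 11.
Remaining: 14 − 11 = 3 eighth notes, which is a dotted quarter note.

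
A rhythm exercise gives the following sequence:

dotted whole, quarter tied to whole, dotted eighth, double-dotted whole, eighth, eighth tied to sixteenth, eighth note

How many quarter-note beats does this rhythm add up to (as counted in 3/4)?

20.5

One quarter-note beat = 4 sixteenth notes.
Each duration in sixteenth notes: dotted whole = 24; quarter tied to whole (quarter + whole) = 20; dotted eighth = 3; double-dotted whole = 28; eighth = 2; eighth tied to sixteenth (eighth + sixteenth) = 3; eighth note = 2.
Total: 24 + 20 + 3 + 28 + 2 + 3 + 2 = 82.
82 ÷ 4 = 20.5 beats.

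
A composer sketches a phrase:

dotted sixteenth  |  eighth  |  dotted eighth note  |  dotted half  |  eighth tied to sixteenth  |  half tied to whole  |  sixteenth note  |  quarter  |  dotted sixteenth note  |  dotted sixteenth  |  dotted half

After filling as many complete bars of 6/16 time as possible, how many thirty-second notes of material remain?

One bar of 6/16 = 12 thirty-second notes.
Each duration in thirty-second notes: dotted sixteenth = 3; eighth = 4; dotted eighth note = 6; dotted half = 24; eighth tied to sixteenth (eighth + sixteenth) = 6; half tied to whole (half + whole) = 48; sixteenth note = 2; quarter = 8; dotted sixteenth note = 3; dotted sixteenth = 3; dotted half = 24.
Sum: 3 + 4 + 6 + 24 + 6 + 48 + 2 + 8 + 3 + 3 + 24 = 131.
131 ÷ 12 = 10 complete bars with 11 thirty-second notes remaining.

11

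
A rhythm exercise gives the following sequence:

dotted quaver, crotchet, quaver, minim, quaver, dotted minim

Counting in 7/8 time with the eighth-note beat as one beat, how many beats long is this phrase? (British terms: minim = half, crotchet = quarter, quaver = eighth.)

15.5

One eighth-note beat = 2 sixteenth notes.
Express everything in sixteenth notes: dotted quaver = 3; crotchet = 4; quaver = 2; minim = 8; quaver = 2; dotted minim = 12.
Total: 3 + 4 + 2 + 8 + 2 + 12 = 31.
31 ÷ 2 = 15.5 beats.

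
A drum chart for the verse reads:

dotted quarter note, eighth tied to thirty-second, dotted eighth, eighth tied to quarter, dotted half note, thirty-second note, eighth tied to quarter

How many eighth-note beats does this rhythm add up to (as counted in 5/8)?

18

One eighth-note beat = 4 thirty-second notes.
Convert each value to thirty-second notes: dotted quarter note = 12; eighth tied to thirty-second (eighth + thirty-second) = 5; dotted eighth = 6; eighth tied to quarter (eighth + quarter) = 12; dotted half note = 24; thirty-second note = 1; eighth tied to quarter (eighth + quarter) = 12.
Altogether 12 + 5 + 6 + 12 + 24 + 1 + 12 = 72.
72 ÷ 4 = 18 beats.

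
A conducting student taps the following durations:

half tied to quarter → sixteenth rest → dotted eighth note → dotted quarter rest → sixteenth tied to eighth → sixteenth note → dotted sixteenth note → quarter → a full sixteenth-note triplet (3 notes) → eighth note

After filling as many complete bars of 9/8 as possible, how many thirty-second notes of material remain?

One bar of 9/8 = 36 thirty-second notes.
In thirty-second notes: half tied to quarter (half + quarter) = 24; sixteenth rest = 2; dotted eighth note = 6; dotted quarter rest = 12; sixteenth tied to eighth (sixteenth + eighth) = 6; sixteenth note = 2; dotted sixteenth note = 3; quarter = 8; a full sixteenth-note triplet (3 notes) (three triplet sixteenths span one eighth) = 4; eighth note = 4.
Adding: 24 + 2 + 6 + 12 + 6 + 2 + 3 + 8 + 4 + 4 = 71.
71 ÷ 36 = 1 complete bar with 35 thirty-second notes remaining.

35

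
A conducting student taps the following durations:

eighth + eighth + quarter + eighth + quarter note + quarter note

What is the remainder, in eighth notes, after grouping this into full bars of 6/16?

0

One bar of 6/16 = 3 eighth notes.
Express everything in eighth notes: eighth = 1; eighth = 1; quarter = 2; eighth = 1; quarter note = 2; quarter note = 2.
Sum: 1 + 1 + 2 + 1 + 2 + 2 = 9.
9 ÷ 3 = 3 complete bars with 0 eighth notes remaining.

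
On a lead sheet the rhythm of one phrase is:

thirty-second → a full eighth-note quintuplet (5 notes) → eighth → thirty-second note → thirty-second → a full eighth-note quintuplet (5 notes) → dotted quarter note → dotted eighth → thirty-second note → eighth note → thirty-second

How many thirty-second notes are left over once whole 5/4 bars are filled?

23

One bar of 5/4 = 40 thirty-second notes.
Working in thirty-second notes: thirty-second = 1; a full eighth-note quintuplet (5 notes) (five quintuplet eighths span one half) = 16; eighth = 4; thirty-second note = 1; thirty-second = 1; a full eighth-note quintuplet (5 notes) (five quintuplet eighths span one half) = 16; dotted quarter note = 12; dotted eighth = 6; thirty-second note = 1; eighth note = 4; thirty-second = 1.
Total: 1 + 16 + 4 + 1 + 1 + 16 + 12 + 6 + 1 + 4 + 1 = 63.
63 ÷ 40 = 1 complete bar with 23 thirty-second notes remaining.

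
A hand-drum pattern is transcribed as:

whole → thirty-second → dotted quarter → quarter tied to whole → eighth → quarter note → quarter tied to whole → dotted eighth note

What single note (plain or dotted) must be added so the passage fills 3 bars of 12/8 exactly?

3 bars of 12/8 = 144 thirty-second notes.
Each duration in thirty-second notes: whole = 32; thirty-second = 1; dotted quarter = 12; quarter tied to whole (quarter + whole) = 40; eighth = 4; quarter note = 8; quarter tied to whole (quarter + whole) = 40; dotted eighth note = 6.
Total: 32 + 1 + 12 + 40 + 4 + 8 + 40 + 6 = 143.
Remaining: 144 − 143 = 1 thirty-second note, which is a thirty-second note.

thirty-second note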